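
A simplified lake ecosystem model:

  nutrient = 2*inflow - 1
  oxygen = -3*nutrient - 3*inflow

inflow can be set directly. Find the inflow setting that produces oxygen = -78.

Substituting into the oxygen equation gives oxygen = -9*inflow + 3.
Solve -9*inflow + 3 = -78: inflow = (-78 - 3) / -9 = 9.

inflow = 9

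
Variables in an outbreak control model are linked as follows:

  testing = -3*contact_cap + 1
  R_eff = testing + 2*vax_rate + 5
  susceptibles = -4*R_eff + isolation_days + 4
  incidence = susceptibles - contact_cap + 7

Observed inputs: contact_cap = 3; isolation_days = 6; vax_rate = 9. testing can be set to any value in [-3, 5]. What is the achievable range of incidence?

-98 to -66

Intervening on testing fixes its value directly, overriding its dependence on contact_cap.
Substituting into the R_eff equation gives R_eff = testing + 23.
Substituting into the susceptibles equation gives susceptibles = -4*testing - 82.
Substituting into the incidence equation gives incidence = -4*testing - 78.
Linear in testing, so extremes are at the endpoints: testing = -3 gives incidence = -66; testing = 5 gives incidence = -98.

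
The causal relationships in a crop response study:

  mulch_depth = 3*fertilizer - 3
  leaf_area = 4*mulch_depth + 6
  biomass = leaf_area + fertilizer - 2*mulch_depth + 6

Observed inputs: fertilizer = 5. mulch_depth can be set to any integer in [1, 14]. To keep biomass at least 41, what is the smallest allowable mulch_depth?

mulch_depth = 12

Intervening on mulch_depth fixes its value directly, overriding its dependence on fertilizer.
Substituting into the biomass equation gives biomass = 2*mulch_depth + 17.
Require 2*mulch_depth + 17 ≥ 41, so mulch_depth ≥ 12.
The smallest integer in [1, 14] satisfying this is 12.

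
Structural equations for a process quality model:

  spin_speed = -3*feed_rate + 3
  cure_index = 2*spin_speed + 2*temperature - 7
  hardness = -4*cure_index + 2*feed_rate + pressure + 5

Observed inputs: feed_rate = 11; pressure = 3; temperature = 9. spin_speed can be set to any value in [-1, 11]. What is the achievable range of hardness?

-102 to -6

Intervening on spin_speed fixes its value directly, overriding its dependence on feed_rate.
Substituting into the cure_index equation gives cure_index = 2*spin_speed + 11.
hardness becomes -8*spin_speed - 14.
Linear in spin_speed, so extremes are at the endpoints: spin_speed = -1 gives hardness = -6; spin_speed = 11 gives hardness = -102.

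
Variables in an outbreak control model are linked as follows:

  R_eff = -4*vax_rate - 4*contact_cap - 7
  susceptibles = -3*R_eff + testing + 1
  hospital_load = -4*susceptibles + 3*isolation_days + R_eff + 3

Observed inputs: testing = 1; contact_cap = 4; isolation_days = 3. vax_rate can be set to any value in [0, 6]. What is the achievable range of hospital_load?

Substituting into the R_eff equation gives R_eff = -4*vax_rate - 23.
So susceptibles = 12*vax_rate + 71.
So hospital_load = -52*vax_rate - 295.
Linear in vax_rate, so extremes are at the endpoints: vax_rate = 0 gives hospital_load = -295; vax_rate = 6 gives hospital_load = -607.

-607 to -295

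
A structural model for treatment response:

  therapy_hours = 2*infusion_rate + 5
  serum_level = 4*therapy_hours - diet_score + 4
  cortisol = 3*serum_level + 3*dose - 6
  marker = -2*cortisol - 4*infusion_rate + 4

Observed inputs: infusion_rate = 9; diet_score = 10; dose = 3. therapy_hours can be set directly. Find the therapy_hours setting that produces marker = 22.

therapy_hours = -1

Intervening on therapy_hours fixes its value directly, overriding its dependence on infusion_rate.
Substituting into the serum_level equation gives serum_level = 4*therapy_hours - 6.
Substituting into the cortisol equation gives cortisol = 12*therapy_hours - 15.
This gives marker = -24*therapy_hours - 2.
Solve -24*therapy_hours - 2 = 22: therapy_hours = (22 + 2) / -24 = -1.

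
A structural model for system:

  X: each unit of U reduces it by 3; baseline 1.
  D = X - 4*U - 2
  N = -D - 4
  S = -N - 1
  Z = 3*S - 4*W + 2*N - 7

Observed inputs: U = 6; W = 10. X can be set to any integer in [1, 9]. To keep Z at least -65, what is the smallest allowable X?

Intervening on X fixes its value directly, overriding its dependence on U.
Substituting into the D equation gives D = X - 26.
N becomes -X + 22.
Substituting into the S equation gives S = X - 23.
Substituting into the Z equation gives Z = X - 72.
Require X - 72 ≥ -65, so X ≥ 7.
The smallest integer in [1, 9] satisfying this is 7.

X = 7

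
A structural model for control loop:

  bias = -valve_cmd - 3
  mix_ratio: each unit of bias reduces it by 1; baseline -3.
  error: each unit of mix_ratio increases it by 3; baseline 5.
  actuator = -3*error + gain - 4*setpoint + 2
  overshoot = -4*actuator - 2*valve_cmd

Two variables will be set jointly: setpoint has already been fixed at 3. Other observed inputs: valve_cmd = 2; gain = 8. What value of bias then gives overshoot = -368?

bias = 9

With setpoint held at 3:
Intervening on bias fixes its value directly, overriding its dependence on valve_cmd.
Substituting into the error equation gives error = -3*bias - 4.
So actuator = 9*bias + 10.
overshoot becomes -36*bias - 44.
Solve -36*bias - 44 = -368: bias = (-368 + 44) / -36 = 9.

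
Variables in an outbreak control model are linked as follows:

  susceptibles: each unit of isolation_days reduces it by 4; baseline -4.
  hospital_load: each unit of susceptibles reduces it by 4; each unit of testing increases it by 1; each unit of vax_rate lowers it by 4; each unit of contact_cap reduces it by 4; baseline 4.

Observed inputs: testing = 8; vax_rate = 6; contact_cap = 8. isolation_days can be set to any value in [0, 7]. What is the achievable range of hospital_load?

Substituting into the hospital_load equation gives hospital_load = 16*isolation_days - 28.
Linear in isolation_days, so extremes are at the endpoints: isolation_days = 0 gives hospital_load = -28; isolation_days = 7 gives hospital_load = 84.

-28 to 84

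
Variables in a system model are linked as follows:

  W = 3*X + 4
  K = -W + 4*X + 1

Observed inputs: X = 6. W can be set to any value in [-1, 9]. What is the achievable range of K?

Intervening on W fixes its value directly, overriding its dependence on X.
Substituting into the K equation gives K = -W + 25.
Linear in W, so extremes are at the endpoints: W = -1 gives K = 26; W = 9 gives K = 16.

16 to 26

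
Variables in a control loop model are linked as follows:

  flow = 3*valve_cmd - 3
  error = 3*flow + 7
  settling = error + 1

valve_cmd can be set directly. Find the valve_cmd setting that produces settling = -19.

Substituting into the error equation gives error = 9*valve_cmd - 2.
Substituting into the settling equation gives settling = 9*valve_cmd - 1.
Solve 9*valve_cmd - 1 = -19: valve_cmd = (-19 + 1) / 9 = -2.

valve_cmd = -2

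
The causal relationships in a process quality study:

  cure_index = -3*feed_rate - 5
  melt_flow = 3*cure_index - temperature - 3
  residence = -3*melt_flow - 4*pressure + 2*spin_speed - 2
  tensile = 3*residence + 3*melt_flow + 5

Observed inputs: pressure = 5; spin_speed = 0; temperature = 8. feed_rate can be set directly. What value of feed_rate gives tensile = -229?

Substituting into the melt_flow equation gives melt_flow = -9*feed_rate - 26.
Substituting into the residence equation gives residence = 27*feed_rate + 56.
tensile becomes 54*feed_rate + 95.
Solve 54*feed_rate + 95 = -229: feed_rate = (-229 - 95) / 54 = -6.

feed_rate = -6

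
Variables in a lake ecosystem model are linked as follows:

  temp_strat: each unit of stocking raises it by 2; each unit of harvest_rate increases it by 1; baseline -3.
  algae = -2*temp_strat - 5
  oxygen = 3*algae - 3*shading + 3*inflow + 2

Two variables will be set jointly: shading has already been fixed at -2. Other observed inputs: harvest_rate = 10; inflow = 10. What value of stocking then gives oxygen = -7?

stocking = -1

With shading held at -2:
Substituting into the temp_strat equation gives temp_strat = 2*stocking + 7.
Substituting into the algae equation gives algae = -4*stocking - 19.
oxygen becomes -12*stocking - 19.
Solve -12*stocking - 19 = -7: stocking = (-7 + 19) / -12 = -1.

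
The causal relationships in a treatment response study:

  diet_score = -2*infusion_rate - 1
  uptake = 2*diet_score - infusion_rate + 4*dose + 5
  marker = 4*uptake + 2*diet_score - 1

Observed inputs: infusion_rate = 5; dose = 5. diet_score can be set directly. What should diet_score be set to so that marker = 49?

Intervening on diet_score fixes its value directly, overriding its dependence on infusion_rate.
Substituting into the uptake equation gives uptake = 2*diet_score + 20.
marker becomes 10*diet_score + 79.
Solve 10*diet_score + 79 = 49: diet_score = (49 - 79) / 10 = -3.

diet_score = -3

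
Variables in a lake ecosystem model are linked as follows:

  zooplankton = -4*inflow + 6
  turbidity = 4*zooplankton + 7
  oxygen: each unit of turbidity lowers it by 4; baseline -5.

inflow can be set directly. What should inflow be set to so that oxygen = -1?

inflow = 2

Substituting into the turbidity equation gives turbidity = -16*inflow + 31.
Substituting into the oxygen equation gives oxygen = 64*inflow - 129.
Solve 64*inflow - 129 = -1: inflow = (-1 + 129) / 64 = 2.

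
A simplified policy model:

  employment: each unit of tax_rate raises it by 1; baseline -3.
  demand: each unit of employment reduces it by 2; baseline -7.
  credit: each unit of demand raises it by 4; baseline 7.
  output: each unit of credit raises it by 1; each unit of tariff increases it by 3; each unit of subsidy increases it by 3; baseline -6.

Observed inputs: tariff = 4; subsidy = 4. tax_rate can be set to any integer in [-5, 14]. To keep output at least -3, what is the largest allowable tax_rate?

tax_rate = 3

Substituting into the demand equation gives demand = -2*tax_rate - 1.
This gives credit = -8*tax_rate + 3.
Substituting into the output equation gives output = -8*tax_rate + 21.
Require -8*tax_rate + 21 ≥ -3, so tax_rate ≤ 3.
The largest integer in [-5, 14] satisfying this is 3.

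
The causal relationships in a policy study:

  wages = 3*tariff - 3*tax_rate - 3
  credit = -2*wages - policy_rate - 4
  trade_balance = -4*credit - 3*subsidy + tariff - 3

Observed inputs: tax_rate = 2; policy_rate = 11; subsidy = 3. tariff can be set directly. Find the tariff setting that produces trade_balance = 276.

tariff = 12

Substituting into the wages equation gives wages = 3*tariff - 9.
Substituting into the credit equation gives credit = -6*tariff + 3.
Substituting into the trade_balance equation gives trade_balance = 25*tariff - 24.
Solve 25*tariff - 24 = 276: tariff = (276 + 24) / 25 = 12.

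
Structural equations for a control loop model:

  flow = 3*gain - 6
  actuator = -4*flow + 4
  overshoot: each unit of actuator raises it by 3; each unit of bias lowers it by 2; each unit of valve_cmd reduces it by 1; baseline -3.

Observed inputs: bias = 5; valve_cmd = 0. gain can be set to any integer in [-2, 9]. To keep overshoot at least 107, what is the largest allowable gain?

Substituting into the actuator equation gives actuator = -12*gain + 28.
Substituting into the overshoot equation gives overshoot = -36*gain + 71.
Require -36*gain + 71 ≥ 107, so gain ≤ -1.
The largest integer in [-2, 9] satisfying this is -1.

gain = -1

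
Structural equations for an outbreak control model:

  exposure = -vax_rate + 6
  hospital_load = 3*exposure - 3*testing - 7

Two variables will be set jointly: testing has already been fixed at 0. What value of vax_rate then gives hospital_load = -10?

vax_rate = 7

With testing held at 0:
Substituting into the hospital_load equation gives hospital_load = -3*vax_rate + 11.
Solve -3*vax_rate + 11 = -10: vax_rate = (-10 - 11) / -3 = 7.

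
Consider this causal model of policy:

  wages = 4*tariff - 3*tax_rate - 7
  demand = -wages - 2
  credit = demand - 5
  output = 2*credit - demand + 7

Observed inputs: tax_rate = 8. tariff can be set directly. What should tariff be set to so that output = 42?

Substituting into the wages equation gives wages = 4*tariff - 31.
This gives demand = -4*tariff + 29.
So credit = -4*tariff + 24.
output becomes -4*tariff + 26.
Solve -4*tariff + 26 = 42: tariff = (42 - 26) / -4 = -4.

tariff = -4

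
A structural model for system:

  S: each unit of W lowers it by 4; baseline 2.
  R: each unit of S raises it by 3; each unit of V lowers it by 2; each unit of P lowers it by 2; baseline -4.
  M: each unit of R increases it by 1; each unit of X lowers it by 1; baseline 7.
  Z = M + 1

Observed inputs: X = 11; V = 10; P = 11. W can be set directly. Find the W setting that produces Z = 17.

Substituting into the R equation gives R = -12*W - 40.
This gives M = -12*W - 44.
Z becomes -12*W - 43.
Solve -12*W - 43 = 17: W = (17 + 43) / -12 = -5.

W = -5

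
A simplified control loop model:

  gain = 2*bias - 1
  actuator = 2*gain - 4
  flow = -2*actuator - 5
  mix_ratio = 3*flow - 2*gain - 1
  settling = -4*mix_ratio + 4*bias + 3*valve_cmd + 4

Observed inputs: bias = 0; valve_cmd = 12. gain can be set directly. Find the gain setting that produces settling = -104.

gain = -2

Intervening on gain fixes its value directly, overriding its dependence on bias.
Substituting into the flow equation gives flow = -4*gain + 3.
Substituting into the mix_ratio equation gives mix_ratio = -14*gain + 8.
So settling = 56*gain + 8.
Solve 56*gain + 8 = -104: gain = (-104 - 8) / 56 = -2.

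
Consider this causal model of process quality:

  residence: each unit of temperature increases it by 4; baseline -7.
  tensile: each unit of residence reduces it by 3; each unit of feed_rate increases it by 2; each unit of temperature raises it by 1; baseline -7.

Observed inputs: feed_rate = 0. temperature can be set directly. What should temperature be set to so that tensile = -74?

temperature = 8

Substituting into the tensile equation gives tensile = -11*temperature + 14.
Solve -11*temperature + 14 = -74: temperature = (-74 - 14) / -11 = 8.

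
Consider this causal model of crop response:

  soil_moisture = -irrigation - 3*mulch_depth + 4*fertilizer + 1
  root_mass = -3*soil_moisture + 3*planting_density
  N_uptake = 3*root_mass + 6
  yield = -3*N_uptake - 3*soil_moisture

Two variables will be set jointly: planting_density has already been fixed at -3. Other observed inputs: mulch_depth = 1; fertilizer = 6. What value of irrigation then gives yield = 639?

With planting_density held at -3:
Substituting into the soil_moisture equation gives soil_moisture = -irrigation + 22.
Substituting into the root_mass equation gives root_mass = 3*irrigation - 75.
Substituting into the N_uptake equation gives N_uptake = 9*irrigation - 219.
This gives yield = -24*irrigation + 591.
Solve -24*irrigation + 591 = 639: irrigation = (639 - 591) / -24 = -2.

irrigation = -2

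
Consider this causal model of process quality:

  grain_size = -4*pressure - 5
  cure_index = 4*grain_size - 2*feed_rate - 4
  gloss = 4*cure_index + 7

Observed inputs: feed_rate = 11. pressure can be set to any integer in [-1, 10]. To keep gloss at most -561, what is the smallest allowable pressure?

Substituting into the cure_index equation gives cure_index = -16*pressure - 46.
gloss becomes -64*pressure - 177.
Require -64*pressure - 177 ≤ -561, so pressure ≥ 6.
The smallest integer in [-1, 10] satisfying this is 6.

pressure = 6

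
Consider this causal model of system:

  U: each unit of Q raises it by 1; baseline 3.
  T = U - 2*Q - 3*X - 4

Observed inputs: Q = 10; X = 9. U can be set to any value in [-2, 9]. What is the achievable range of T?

Intervening on U fixes its value directly, overriding its dependence on Q.
Substituting into the T equation gives T = U - 51.
Linear in U, so extremes are at the endpoints: U = -2 gives T = -53; U = 9 gives T = -42.

-53 to -42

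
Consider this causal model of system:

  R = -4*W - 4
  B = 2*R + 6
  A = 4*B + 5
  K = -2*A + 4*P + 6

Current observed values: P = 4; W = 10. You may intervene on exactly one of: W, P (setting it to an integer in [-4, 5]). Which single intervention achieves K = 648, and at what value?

Intervening on W: K = 64*W + 28. Reaching 648 requires W = 155/16, not an integer.
Intervening on P: with other inputs at their observed values, K = 4*P + 652. Solving for 648 gives P = -1, within [-4, 5].

set P = -1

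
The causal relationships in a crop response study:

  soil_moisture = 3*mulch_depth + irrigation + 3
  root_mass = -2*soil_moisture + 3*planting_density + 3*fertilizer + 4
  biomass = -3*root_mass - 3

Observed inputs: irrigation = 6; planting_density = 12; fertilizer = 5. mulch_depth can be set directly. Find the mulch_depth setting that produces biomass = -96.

Substituting into the soil_moisture equation gives soil_moisture = 3*mulch_depth + 9.
Substituting into the root_mass equation gives root_mass = -6*mulch_depth + 37.
Substituting into the biomass equation gives biomass = 18*mulch_depth - 114.
Solve 18*mulch_depth - 114 = -96: mulch_depth = (-96 + 114) / 18 = 1.

mulch_depth = 1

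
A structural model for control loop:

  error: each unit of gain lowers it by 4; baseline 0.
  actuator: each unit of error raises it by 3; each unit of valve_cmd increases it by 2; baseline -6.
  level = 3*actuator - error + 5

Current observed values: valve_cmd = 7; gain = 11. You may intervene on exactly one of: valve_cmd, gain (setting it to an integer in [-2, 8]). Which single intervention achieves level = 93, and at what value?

Intervening on valve_cmd: level = 6*valve_cmd - 365. Reaching 93 requires valve_cmd = 229/3, not an integer.
Intervening on gain: with other inputs at their observed values, level = -32*gain + 29. Solving for 93 gives gain = -2, within [-2, 8].

set gain = -2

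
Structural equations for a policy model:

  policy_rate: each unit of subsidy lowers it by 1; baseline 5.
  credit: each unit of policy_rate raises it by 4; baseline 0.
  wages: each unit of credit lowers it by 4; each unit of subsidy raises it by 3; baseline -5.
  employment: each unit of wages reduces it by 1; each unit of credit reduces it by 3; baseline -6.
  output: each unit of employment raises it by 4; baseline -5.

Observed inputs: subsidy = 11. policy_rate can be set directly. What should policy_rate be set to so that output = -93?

Intervening on policy_rate fixes its value directly, overriding its dependence on subsidy.
Substituting into the wages equation gives wages = -16*policy_rate + 28.
Substituting into the employment equation gives employment = 4*policy_rate - 34.
This gives output = 16*policy_rate - 141.
Solve 16*policy_rate - 141 = -93: policy_rate = (-93 + 141) / 16 = 3.

policy_rate = 3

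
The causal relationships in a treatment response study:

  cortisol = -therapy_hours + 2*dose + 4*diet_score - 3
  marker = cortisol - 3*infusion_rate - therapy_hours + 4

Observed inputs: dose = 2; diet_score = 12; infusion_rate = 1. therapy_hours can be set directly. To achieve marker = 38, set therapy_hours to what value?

therapy_hours = 6

Substituting into the cortisol equation gives cortisol = -therapy_hours + 49.
Substituting into the marker equation gives marker = -2*therapy_hours + 50.
Solve -2*therapy_hours + 50 = 38: therapy_hours = (38 - 50) / -2 = 6.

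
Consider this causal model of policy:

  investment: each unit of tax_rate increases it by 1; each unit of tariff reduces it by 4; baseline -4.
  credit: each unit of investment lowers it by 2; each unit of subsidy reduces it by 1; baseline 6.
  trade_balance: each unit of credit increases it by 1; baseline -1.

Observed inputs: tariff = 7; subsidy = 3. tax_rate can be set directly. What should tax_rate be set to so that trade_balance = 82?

Substituting into the investment equation gives investment = tax_rate - 32.
Substituting into the credit equation gives credit = -2*tax_rate + 67.
Substituting into the trade_balance equation gives trade_balance = -2*tax_rate + 66.
Solve -2*tax_rate + 66 = 82: tax_rate = (82 - 66) / -2 = -8.

tax_rate = -8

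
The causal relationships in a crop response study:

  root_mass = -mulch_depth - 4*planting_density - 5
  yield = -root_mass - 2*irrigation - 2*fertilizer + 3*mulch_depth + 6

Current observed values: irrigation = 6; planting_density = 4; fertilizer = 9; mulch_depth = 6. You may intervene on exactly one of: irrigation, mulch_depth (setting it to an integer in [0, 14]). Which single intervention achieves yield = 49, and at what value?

Intervening on irrigation: yield = -2*irrigation + 33. Reaching 49 requires irrigation = -8, outside [0, 14].
Intervening on mulch_depth: with other inputs at their observed values, yield = 4*mulch_depth - 3. Solving for 49 gives mulch_depth = 13, within [0, 14].

set mulch_depth = 13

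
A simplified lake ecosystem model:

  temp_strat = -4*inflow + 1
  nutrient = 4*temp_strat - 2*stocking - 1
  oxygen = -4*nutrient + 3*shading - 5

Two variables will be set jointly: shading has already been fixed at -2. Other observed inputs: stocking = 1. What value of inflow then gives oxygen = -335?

inflow = -5

With shading held at -2:
Substituting into the nutrient equation gives nutrient = -16*inflow + 1.
Substituting into the oxygen equation gives oxygen = 64*inflow - 15.
Solve 64*inflow - 15 = -335: inflow = (-335 + 15) / 64 = -5.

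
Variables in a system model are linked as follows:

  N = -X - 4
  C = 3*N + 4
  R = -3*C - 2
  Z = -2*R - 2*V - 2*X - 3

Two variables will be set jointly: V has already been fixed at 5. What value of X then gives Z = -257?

X = 10

With V held at 5:
Substituting into the C equation gives C = -3*X - 8.
So R = 9*X + 22.
Substituting into the Z equation gives Z = -20*X - 57.
Solve -20*X - 57 = -257: X = (-257 + 57) / -20 = 10.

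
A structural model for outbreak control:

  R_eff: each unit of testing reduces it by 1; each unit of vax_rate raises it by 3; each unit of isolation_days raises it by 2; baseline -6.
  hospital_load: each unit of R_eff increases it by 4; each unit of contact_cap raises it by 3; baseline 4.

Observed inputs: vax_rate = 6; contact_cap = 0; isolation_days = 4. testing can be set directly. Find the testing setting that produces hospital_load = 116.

testing = -8

Substituting into the R_eff equation gives R_eff = -testing + 20.
This gives hospital_load = -4*testing + 84.
Solve -4*testing + 84 = 116: testing = (116 - 84) / -4 = -8.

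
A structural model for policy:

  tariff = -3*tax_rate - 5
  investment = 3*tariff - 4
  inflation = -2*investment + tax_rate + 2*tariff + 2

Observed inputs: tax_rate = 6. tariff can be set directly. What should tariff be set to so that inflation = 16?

Intervening on tariff fixes its value directly, overriding its dependence on tax_rate.
Substituting into the inflation equation gives inflation = -4*tariff + 16.
Solve -4*tariff + 16 = 16: tariff = (16 - 16) / -4 = 0.

tariff = 0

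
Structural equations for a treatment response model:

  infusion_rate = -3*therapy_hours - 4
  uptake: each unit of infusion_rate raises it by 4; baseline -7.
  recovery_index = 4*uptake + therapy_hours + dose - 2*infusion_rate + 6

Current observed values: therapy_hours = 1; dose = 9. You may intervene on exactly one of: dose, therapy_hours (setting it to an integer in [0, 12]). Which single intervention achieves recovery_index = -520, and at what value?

Intervening on dose: recovery_index = dose - 119. Reaching -520 requires dose = -401, outside [0, 12].
Intervening on therapy_hours: with other inputs at their observed values, recovery_index = -41*therapy_hours - 69. Solving for -520 gives therapy_hours = 11, within [0, 12].

set therapy_hours = 11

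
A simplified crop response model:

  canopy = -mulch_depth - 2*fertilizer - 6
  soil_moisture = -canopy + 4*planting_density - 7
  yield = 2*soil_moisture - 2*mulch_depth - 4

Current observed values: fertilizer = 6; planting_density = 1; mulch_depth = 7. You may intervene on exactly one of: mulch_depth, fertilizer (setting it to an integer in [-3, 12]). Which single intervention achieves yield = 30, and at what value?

Intervening on mulch_depth: the paths from mulch_depth to yield cancel (net effect zero), leaving yield = 26; 30 is unreachable this way.
Intervening on fertilizer: with other inputs at their observed values, yield = 4*fertilizer + 2. Solving for 30 gives fertilizer = 7, within [-3, 12].

set fertilizer = 7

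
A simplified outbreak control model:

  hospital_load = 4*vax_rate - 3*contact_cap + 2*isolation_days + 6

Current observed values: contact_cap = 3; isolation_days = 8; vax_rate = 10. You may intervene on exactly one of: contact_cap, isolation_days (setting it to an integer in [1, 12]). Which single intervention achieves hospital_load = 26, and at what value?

set contact_cap = 12

Intervening on contact_cap: with other inputs at their observed values, hospital_load = -3*contact_cap + 62. Solving for 26 gives contact_cap = 12, within [1, 12].
Intervening on isolation_days: hospital_load = 2*isolation_days + 37. Reaching 26 requires isolation_days = -11/2, not an integer.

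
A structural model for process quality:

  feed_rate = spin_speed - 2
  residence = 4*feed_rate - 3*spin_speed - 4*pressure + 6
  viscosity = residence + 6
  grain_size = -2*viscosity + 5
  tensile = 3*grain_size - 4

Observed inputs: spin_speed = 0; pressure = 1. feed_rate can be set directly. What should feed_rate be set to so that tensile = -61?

feed_rate = 1

Intervening on feed_rate fixes its value directly, overriding its dependence on spin_speed.
Substituting into the residence equation gives residence = 4*feed_rate + 2.
Substituting into the viscosity equation gives viscosity = 4*feed_rate + 8.
Substituting into the grain_size equation gives grain_size = -8*feed_rate - 11.
So tensile = -24*feed_rate - 37.
Solve -24*feed_rate - 37 = -61: feed_rate = (-61 + 37) / -24 = 1.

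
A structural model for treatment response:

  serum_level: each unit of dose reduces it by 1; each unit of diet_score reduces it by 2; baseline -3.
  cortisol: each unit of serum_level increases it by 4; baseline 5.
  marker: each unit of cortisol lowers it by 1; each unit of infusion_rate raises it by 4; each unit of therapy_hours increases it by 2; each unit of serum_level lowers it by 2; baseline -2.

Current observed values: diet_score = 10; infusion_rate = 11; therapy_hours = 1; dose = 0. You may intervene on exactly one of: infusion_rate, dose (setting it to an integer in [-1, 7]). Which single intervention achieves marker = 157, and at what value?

set infusion_rate = 6

Intervening on infusion_rate: with other inputs at their observed values, marker = 4*infusion_rate + 133. Solving for 157 gives infusion_rate = 6, within [-1, 7].
Intervening on dose: marker = 6*dose + 177. Reaching 157 requires dose = -10/3, not an integer.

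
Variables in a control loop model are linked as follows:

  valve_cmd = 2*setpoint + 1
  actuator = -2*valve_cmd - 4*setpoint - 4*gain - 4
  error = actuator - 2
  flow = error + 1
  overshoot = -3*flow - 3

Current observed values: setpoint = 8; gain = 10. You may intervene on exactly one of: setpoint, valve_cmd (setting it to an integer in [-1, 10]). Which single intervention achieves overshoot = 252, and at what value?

set valve_cmd = 4

Intervening on setpoint: overshoot = 24*setpoint + 138. Reaching 252 requires setpoint = 19/4, not an integer.
Intervening on valve_cmd: with other inputs at their observed values, overshoot = 6*valve_cmd + 228. Solving for 252 gives valve_cmd = 4, within [-1, 10].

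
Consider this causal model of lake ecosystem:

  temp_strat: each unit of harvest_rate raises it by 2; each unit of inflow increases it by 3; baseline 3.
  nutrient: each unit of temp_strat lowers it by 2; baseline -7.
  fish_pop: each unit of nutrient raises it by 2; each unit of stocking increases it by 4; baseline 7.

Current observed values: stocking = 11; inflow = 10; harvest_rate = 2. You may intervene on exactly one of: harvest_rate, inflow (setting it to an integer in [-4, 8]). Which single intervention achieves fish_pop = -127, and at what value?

set harvest_rate = 4

Intervening on harvest_rate: with other inputs at their observed values, fish_pop = -8*harvest_rate - 95. Solving for -127 gives harvest_rate = 4, within [-4, 8].
Intervening on inflow: fish_pop = -12*inflow + 9. Reaching -127 requires inflow = 34/3, not an integer.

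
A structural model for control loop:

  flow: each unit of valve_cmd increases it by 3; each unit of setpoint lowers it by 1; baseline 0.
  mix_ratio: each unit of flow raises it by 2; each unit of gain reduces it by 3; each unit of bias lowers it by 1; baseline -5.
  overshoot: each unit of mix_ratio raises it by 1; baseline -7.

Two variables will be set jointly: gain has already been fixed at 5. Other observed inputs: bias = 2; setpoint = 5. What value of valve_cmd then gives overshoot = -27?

valve_cmd = 2

With gain held at 5:
Substituting into the flow equation gives flow = 3*valve_cmd - 5.
mix_ratio becomes 6*valve_cmd - 32.
Substituting into the overshoot equation gives overshoot = 6*valve_cmd - 39.
Solve 6*valve_cmd - 39 = -27: valve_cmd = (-27 + 39) / 6 = 2.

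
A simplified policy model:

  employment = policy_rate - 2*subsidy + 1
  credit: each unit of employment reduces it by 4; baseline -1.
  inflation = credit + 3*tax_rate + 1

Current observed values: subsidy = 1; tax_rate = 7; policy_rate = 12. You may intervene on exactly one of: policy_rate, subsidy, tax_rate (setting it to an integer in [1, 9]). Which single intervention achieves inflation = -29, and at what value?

set tax_rate = 5

Intervening on policy_rate: inflation = -4*policy_rate + 25. Reaching -29 requires policy_rate = 27/2, not an integer.
Intervening on subsidy: inflation = 8*subsidy - 31. Reaching -29 requires subsidy = 1/4, not an integer.
Intervening on tax_rate: with other inputs at their observed values, inflation = 3*tax_rate - 44. Solving for -29 gives tax_rate = 5, within [1, 9].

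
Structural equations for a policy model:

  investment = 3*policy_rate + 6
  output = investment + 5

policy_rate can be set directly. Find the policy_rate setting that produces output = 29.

policy_rate = 6

Substituting into the output equation gives output = 3*policy_rate + 11.
Solve 3*policy_rate + 11 = 29: policy_rate = (29 - 11) / 3 = 6.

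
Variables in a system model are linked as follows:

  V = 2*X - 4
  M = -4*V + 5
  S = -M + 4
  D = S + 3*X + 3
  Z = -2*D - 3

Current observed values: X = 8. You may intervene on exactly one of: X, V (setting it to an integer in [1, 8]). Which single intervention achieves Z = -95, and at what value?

set V = 5

Intervening on X: Z = -22*X + 25. Reaching -95 requires X = 60/11, not an integer.
Intervening on V: with other inputs at their observed values, Z = -8*V - 55. Solving for -95 gives V = 5, within [1, 8].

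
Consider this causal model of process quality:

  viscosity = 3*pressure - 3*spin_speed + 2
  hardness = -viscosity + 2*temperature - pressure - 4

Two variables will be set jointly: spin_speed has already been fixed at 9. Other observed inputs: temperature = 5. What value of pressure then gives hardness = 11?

With spin_speed held at 9:
Substituting into the viscosity equation gives viscosity = 3*pressure - 25.
Substituting into the hardness equation gives hardness = -4*pressure + 31.
Solve -4*pressure + 31 = 11: pressure = (11 - 31) / -4 = 5.

pressure = 5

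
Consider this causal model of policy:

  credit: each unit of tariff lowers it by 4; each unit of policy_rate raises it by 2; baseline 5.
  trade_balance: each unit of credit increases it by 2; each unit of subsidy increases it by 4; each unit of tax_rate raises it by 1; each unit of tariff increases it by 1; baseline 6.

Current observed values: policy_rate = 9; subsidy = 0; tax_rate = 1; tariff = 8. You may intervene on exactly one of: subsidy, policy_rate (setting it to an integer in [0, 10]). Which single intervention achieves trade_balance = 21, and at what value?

Intervening on subsidy: with other inputs at their observed values, trade_balance = 4*subsidy - 3. Solving for 21 gives subsidy = 6, within [0, 10].
Intervening on policy_rate: trade_balance = 4*policy_rate - 39. Reaching 21 requires policy_rate = 15, outside [0, 10].

set subsidy = 6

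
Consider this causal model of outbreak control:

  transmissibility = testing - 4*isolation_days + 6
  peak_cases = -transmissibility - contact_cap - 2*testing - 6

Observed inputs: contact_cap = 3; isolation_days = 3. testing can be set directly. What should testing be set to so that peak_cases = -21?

testing = 6

Substituting into the transmissibility equation gives transmissibility = testing - 6.
Substituting into the peak_cases equation gives peak_cases = -3*testing - 3.
Solve -3*testing - 3 = -21: testing = (-21 + 3) / -3 = 6.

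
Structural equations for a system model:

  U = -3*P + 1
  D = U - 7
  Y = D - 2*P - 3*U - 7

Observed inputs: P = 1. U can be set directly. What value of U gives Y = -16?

Intervening on U fixes its value directly, overriding its dependence on P.
Substituting into the Y equation gives Y = -2*U - 16.
Solve -2*U - 16 = -16: U = (-16 + 16) / -2 = 0.

U = 0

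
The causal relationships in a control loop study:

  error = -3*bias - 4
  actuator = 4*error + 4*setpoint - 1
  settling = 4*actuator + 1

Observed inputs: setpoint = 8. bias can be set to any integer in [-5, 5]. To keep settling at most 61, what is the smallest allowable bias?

Substituting into the actuator equation gives actuator = -12*bias + 15.
So settling = -48*bias + 61.
Require -48*bias + 61 ≤ 61, so bias ≥ 0.
The smallest integer in [-5, 5] satisfying this is 0.

bias = 0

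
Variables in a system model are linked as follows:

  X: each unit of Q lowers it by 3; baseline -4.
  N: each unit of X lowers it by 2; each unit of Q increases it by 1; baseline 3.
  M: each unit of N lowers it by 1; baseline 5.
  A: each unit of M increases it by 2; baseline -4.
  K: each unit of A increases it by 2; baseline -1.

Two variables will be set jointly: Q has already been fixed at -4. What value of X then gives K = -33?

With Q held at -4:
Intervening on X fixes its value directly, overriding its dependence on Q.
Substituting into the N equation gives N = -2*X - 1.
Substituting into the M equation gives M = 2*X + 6.
This gives A = 4*X + 8.
This gives K = 8*X + 15.
Solve 8*X + 15 = -33: X = (-33 - 15) / 8 = -6.

X = -6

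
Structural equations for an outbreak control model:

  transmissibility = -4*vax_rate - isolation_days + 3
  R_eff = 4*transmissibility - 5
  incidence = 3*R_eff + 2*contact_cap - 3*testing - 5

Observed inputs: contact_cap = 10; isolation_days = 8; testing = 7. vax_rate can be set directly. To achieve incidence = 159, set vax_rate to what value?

Substituting into the transmissibility equation gives transmissibility = -4*vax_rate - 5.
Substituting into the R_eff equation gives R_eff = -16*vax_rate - 25.
This gives incidence = -48*vax_rate - 81.
Solve -48*vax_rate - 81 = 159: vax_rate = (159 + 81) / -48 = -5.

vax_rate = -5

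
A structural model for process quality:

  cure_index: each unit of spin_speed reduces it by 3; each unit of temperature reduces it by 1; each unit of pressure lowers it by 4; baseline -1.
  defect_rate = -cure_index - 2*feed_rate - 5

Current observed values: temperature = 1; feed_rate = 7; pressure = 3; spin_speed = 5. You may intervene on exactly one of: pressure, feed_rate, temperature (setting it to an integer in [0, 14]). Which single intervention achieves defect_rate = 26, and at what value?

Intervening on pressure: with other inputs at their observed values, defect_rate = 4*pressure - 2. Solving for 26 gives pressure = 7, within [0, 14].
Intervening on feed_rate: defect_rate = -2*feed_rate + 24. Reaching 26 requires feed_rate = -1, outside [0, 14].
Intervening on temperature: defect_rate = temperature + 9. Reaching 26 requires temperature = 17, outside [0, 14].

set pressure = 7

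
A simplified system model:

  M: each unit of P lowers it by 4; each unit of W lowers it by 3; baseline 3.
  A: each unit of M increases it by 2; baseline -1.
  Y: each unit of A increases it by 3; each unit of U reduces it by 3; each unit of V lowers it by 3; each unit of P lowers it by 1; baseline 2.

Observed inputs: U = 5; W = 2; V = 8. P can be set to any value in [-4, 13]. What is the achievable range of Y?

Substituting into the M equation gives M = -4*P - 3.
This gives A = -8*P - 7.
So Y = -25*P - 58.
Linear in P, so extremes are at the endpoints: P = -4 gives Y = 42; P = 13 gives Y = -383.

-383 to 42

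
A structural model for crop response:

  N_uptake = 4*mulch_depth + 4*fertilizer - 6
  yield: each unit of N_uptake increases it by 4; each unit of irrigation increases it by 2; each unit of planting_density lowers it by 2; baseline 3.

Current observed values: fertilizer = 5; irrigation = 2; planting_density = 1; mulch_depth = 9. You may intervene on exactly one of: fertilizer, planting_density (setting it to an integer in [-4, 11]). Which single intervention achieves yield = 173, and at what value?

set fertilizer = 3

Intervening on fertilizer: with other inputs at their observed values, yield = 16*fertilizer + 125. Solving for 173 gives fertilizer = 3, within [-4, 11].
Intervening on planting_density: yield = -2*planting_density + 207. Reaching 173 requires planting_density = 17, outside [-4, 11].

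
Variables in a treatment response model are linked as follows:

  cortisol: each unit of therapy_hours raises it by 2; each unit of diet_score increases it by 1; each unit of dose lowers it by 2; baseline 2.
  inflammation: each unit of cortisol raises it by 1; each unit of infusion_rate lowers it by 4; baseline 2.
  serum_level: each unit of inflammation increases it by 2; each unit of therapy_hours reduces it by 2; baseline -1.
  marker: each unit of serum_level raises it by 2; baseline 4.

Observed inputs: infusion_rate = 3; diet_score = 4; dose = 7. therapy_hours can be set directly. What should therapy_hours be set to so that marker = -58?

Substituting into the cortisol equation gives cortisol = 2*therapy_hours - 8.
Substituting into the inflammation equation gives inflammation = 2*therapy_hours - 18.
So serum_level = 2*therapy_hours - 37.
So marker = 4*therapy_hours - 70.
Solve 4*therapy_hours - 70 = -58: therapy_hours = (-58 + 70) / 4 = 3.

therapy_hours = 3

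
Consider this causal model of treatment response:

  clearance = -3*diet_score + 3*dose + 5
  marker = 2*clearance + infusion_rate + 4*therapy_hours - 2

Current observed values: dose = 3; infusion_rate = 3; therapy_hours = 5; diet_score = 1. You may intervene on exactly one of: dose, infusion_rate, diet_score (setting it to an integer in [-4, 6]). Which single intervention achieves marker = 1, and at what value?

set dose = -4

Intervening on dose: with other inputs at their observed values, marker = 6*dose + 25. Solving for 1 gives dose = -4, within [-4, 6].
Intervening on infusion_rate: marker = infusion_rate + 40. Reaching 1 requires infusion_rate = -39, outside [-4, 6].
Intervening on diet_score: marker = -6*diet_score + 49. Reaching 1 requires diet_score = 8, outside [-4, 6].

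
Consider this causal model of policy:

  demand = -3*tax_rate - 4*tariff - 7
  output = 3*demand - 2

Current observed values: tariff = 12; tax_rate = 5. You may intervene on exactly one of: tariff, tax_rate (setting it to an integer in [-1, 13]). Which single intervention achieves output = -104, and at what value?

set tariff = 3

Intervening on tariff: with other inputs at their observed values, output = -12*tariff - 68. Solving for -104 gives tariff = 3, within [-1, 13].
Intervening on tax_rate: output = -9*tax_rate - 167. Reaching -104 requires tax_rate = -7, outside [-1, 13].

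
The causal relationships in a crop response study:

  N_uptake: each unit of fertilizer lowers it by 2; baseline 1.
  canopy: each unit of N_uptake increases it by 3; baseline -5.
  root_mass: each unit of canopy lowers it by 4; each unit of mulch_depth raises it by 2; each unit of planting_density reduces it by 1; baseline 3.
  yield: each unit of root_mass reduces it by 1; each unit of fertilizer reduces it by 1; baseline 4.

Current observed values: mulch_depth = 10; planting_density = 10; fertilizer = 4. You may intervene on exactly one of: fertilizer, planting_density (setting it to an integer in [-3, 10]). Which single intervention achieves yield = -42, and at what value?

set fertilizer = 1

Intervening on fertilizer: with other inputs at their observed values, yield = -25*fertilizer - 17. Solving for -42 gives fertilizer = 1, within [-3, 10].
Intervening on planting_density: yield = planting_density - 127. Reaching -42 requires planting_density = 85, outside [-3, 10].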